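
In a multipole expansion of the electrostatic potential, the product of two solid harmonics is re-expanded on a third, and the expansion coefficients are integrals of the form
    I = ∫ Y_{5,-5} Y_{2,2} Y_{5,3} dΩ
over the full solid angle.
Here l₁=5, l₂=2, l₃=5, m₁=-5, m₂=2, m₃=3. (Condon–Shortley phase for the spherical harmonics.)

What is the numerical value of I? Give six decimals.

Rules hold: Σm=0, L=12 even, 3≤5≤7.
N = 11·5·11 = 605
Δ = 2!·8!·2!/13! = 1/38610
Racah Σ t=0..2: t=0:+1/2880 t=1:−1/576 t=2:+1/2880 = -1/960
⇒ 3j(5 2 5; 0 0 0)² = 10/429, sgn +1
Racah Σ t=2..2: t=2:+1/161280 = 1/161280
⇒ 3j(5 2 5; -5 2 3)² = 1/143, sgn +1
4πI² = N·(3j₀)²·(3jₘ)² = 50/507
I = +1·√(0.0986193/4π) = 0.08858824

0.088588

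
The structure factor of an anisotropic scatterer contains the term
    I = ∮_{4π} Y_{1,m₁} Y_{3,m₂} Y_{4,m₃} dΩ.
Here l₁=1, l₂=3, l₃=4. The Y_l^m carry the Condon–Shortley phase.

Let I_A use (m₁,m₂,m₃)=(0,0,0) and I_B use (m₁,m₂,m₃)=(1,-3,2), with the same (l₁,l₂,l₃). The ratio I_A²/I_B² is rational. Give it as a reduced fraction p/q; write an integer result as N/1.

16/1

Same 1,3,4: normalisation and zero-m 3j drop out of the ratio.
A: Δ: 0! 2! 6! / 9! → 1/252; sum: t=0:+1/36 = 1/36; 3j²(1 3 4; 0 0 0) = Δ·Π!·Σ² = 4/63  (sign +1)
B: Δ: 0! 2! 6! / 9! → 1/252; sum: t=0:+1/1440 = 1/1440; 3j²(1 3 4; 1 -3 2) = Δ·Π!·Σ² = 1/252  (sign +1)
I_A²/I_B² = (4/63)/(1/252) = 16/1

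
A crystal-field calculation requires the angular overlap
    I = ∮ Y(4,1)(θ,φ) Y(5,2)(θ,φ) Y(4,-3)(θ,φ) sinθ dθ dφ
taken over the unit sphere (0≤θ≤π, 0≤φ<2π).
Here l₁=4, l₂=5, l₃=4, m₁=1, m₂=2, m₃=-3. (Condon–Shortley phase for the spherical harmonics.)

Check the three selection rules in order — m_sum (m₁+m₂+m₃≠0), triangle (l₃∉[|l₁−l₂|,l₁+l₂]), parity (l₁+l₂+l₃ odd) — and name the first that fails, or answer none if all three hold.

parity

azimuthal sum: 1 + 2 − 3 = 0  ✓
1 ≤ 4 ≤ 9 (triangle on l)  ✓
L = 4 + 5 + 4 = 13 (odd)  ✗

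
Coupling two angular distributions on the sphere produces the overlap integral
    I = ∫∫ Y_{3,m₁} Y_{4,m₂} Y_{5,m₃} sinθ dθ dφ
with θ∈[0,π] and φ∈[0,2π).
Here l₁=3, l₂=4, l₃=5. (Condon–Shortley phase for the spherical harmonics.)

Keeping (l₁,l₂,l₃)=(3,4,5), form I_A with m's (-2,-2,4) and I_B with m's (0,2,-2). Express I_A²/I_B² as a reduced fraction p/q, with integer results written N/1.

Same 3,4,5: normalisation and zero-m 3j drop out of the ratio.
A: Δ: 2! 4! 6! / 13! → 1/180180; sum: t=1:−1/2880 t=2:+1/8640 = -1/4320; 3j²(3 4 5; -2 -2 4) = Δ·Π!·Σ² = 8/429  (sign +1)
B: Δ: 2! 4! 6! / 13! → 1/180180; sum: t=0:+1/8640 t=1:−1/480 t=2:+1/576 = -1/4320; 3j²(3 4 5; 0 2 -2) = Δ·Π!·Σ² = 1/2145  (sign +1)
I_A²/I_B² = (8/429)/(1/2145) = 40/1

40/1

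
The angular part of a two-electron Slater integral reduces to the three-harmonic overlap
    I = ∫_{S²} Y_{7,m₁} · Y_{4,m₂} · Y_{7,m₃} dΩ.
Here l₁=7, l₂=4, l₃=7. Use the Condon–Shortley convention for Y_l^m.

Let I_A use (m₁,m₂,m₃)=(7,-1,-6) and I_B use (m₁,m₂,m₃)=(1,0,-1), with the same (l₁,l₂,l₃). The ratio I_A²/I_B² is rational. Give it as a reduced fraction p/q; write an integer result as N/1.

1431430/385641

l's match ⇒ only the (l;m) 3-j factors differ between A and B.
A: triangle coeff Δ(7,4,7) = 1/58198140; Σ_t [0,0]: t=0:+1/522547200 = 1/522547200; (3j)²=143/5814 [(7 4 7; 7 -1 -6)], sign=-1
B: triangle coeff Δ(7,4,7) = 1/58198140; Σ_t [0,4]: t=0:+1/9953280 t=1:−1/518400 t=2:+1/276480 t=3:−1/1088640 t=4:+1/46448640 = 23/25804800; (3j)²=42849/6466460 [(7 4 7; 1 0 -1)], sign=+1
I_A²/I_B² = (143/5814)/(42849/6466460) = 1431430/385641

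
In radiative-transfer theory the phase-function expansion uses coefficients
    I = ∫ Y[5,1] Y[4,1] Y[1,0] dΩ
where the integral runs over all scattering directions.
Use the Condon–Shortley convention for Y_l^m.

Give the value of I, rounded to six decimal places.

Σmᵢ = 2 ≠ 0, so the φ-integral vanishes; I = 0

0.000000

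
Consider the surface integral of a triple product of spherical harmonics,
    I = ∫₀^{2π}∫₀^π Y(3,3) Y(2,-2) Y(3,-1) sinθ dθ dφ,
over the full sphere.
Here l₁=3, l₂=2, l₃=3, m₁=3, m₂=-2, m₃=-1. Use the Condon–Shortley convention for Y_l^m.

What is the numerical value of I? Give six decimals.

0.132981

Checks pass: Σm=0; 8 even; l₃=3∈[1,5].
(2·3+1)(2·2+1)(2·3+1) = 245
Δ: 2! 4! 2! / 9! → 1/3780
sum: t=0:+1/24 t=1:−1/4 t=2:+1/24 = -1/6
3j²(3 2 3; 0 0 0) = Δ·Π!·Σ² = 4/105  (sign +1)
sum: t=0:+1/96 = 1/96
3j²(3 2 3; 3 -2 -1) = Δ·Π!·Σ² = 1/42  (sign +1)
combine: 4πI² = 245·4/105·1/42 = 2/9
take √, sign +1: I = 0.13298076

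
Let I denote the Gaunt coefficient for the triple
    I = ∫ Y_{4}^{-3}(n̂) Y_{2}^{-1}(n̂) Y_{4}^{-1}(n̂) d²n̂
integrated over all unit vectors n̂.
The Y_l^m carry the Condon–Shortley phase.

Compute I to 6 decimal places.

0.000000

m-sum = -3 − 1 − 1 = -5 ≠ 0 ⇒ I = 0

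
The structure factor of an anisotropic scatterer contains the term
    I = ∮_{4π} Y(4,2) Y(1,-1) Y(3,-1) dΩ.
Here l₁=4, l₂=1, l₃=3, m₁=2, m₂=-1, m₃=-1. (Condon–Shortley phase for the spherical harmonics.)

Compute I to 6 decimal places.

Rules hold: Σm=0, L=8 even, 3≤3≤5.
N = 9·3·7 = 189
Δ = 2!·6!·0!/9! = 1/252
Racah Σ t=1..1: t=1:−1/36 = -1/36
⇒ 3j(4 1 3; 0 0 0)² = 4/63, sgn +1
Racah Σ t=0..0: t=0:+1/96 = 1/96
⇒ 3j(4 1 3; 2 -1 -1)² = 5/84, sgn +1
4πI² = N·(3j₀)²·(3jₘ)² = 5/7
I = +1·√(0.714286/4π) = 0.23841361

0.238414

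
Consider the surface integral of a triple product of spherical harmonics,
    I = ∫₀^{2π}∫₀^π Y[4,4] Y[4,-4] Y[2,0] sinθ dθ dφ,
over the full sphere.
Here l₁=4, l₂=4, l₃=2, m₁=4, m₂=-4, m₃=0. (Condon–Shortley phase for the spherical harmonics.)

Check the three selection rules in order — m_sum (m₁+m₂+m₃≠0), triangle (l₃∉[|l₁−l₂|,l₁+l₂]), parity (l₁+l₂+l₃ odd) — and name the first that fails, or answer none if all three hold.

m₁+m₂+m₃ = 4 − 4 + 0 = 0  ✓
triangle: |4−4|=0 ≤ l₃=2 ≤ 4+4=8  ✓
parity: l₁+l₂+l₃ = 10 is even  ✓

none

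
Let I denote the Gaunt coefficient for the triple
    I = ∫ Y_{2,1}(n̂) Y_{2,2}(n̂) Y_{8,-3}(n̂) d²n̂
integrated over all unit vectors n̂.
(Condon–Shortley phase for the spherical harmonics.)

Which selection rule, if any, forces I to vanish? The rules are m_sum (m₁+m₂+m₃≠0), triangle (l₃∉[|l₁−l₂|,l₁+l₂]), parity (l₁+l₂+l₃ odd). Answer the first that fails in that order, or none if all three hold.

azimuthal sum: 1 + 2 − 3 = 0  ✓
0 ≤ 8 ≤ 4 (triangle on l)  ✗
L = 2 + 2 + 8 = 12 (even)

triangle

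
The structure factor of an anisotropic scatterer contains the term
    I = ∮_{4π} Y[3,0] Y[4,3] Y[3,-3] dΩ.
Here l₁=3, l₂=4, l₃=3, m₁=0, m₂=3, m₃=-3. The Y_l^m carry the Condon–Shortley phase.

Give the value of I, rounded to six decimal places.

m-sum 0 ✓  L=10 even ✓  1≤3≤7 ✓
Π(2lᵢ+1) = 7×9×7 = 441
triangle coeff Δ(3,4,3) = 1/34650
Σ_t [1,3]: t=1:−1/72 t=2:+1/16 t=3:−1/72 = 5/144
(3j)²=2/77 [(3 4 3; 0 0 0)], sign=-1
Σ_t [3,3]: t=3:−1/288 = -1/288
(3j)²=1/22 [(3 4 3; 0 3 -3)], sign=-1
⇒ 4πI² = 63/121
I = (+1)√(63/121/(4π)) = 0.20355073

0.203551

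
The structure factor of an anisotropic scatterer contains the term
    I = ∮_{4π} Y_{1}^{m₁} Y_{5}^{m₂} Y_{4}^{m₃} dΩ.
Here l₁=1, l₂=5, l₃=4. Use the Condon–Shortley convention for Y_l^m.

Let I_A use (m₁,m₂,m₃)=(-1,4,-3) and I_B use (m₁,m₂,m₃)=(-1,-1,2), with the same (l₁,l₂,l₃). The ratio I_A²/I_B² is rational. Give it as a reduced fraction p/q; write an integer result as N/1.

Shared (l₁,l₂,l₃)=(1,5,4): N and (l;000)² cancel in I_A²/I_B².
A: Δ = 2!·0!·8!/11! = 1/495; Racah Σ t=2..2: t=2:+1/10080 = 1/10080; ⇒ 3j(1 5 4; -1 4 -3)² = 4/55, sgn -1
B: Δ = 2!·0!·8!/11! = 1/495; Racah Σ t=2..2: t=2:+1/2880 = 1/2880; ⇒ 3j(1 5 4; -1 -1 2)² = 2/165, sgn +1
I_A²/I_B² = (4/55)/(2/165) = 6/1

6/1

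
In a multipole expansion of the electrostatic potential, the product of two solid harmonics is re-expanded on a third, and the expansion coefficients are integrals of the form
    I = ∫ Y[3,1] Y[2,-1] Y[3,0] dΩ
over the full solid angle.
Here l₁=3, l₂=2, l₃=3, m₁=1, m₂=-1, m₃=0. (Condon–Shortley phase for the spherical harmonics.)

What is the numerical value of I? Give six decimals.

Rules hold: Σm=0, L=8 even, 1≤3≤5.
N = 7·5·7 = 245
Δ = 2!·4!·2!/9! = 1/3780
Racah Σ t=0..2: t=0:+1/24 t=1:−1/4 t=2:+1/24 = -1/6
⇒ 3j(3 2 3; 0 0 0)² = 4/105, sgn +1
Racah Σ t=0..1: t=0:+1/8 t=1:−1/12 = 1/24
⇒ 3j(3 2 3; 1 -1 0)² = 1/210, sgn -1
4πI² = N·(3j₀)²·(3jₘ)² = 2/45
I = -1·√(0.0444444/4π) = -0.05947080

-0.059471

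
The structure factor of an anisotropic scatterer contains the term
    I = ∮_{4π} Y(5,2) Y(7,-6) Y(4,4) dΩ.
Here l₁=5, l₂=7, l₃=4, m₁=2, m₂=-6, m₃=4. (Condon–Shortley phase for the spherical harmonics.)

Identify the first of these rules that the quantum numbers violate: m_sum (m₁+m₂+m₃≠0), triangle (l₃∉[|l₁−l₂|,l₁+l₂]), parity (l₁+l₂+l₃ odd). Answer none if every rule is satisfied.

azimuthal sum: 2 − 6 + 4 = 0  ✓
2 ≤ 4 ≤ 12 (triangle on l)  ✓
L = 5 + 7 + 4 = 16 (even)  ✓

none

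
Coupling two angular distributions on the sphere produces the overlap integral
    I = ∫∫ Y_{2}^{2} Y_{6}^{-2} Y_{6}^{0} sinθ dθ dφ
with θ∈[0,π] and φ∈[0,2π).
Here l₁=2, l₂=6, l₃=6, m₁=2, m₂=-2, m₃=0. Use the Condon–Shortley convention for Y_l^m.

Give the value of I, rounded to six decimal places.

-0.191909

m-sum 0 ✓  L=14 even ✓  4≤6≤8 ✓
Π(2lᵢ+1) = 5×13×13 = 845
triangle coeff Δ(2,6,6) = 1/90090
Σ_t [0,2]: t=0:+1/69120 t=1:−1/14400 t=2:+1/69120 = -7/172800
(3j)²=14/715 [(2 6 6; 0 0 0)], sign=-1
Σ_t [0,0]: t=0:+1/69120 = 1/69120
(3j)²=4/143 [(2 6 6; 2 -2 0)], sign=+1
⇒ 4πI² = 56/121
I = (-1)√(56/121/(4π)) = -0.19190947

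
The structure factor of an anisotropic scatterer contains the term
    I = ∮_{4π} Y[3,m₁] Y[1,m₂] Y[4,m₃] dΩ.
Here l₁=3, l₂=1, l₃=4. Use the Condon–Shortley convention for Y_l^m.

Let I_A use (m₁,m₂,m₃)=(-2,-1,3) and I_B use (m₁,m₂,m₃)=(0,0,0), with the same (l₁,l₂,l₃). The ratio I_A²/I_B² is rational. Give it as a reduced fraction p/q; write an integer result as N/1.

Same 3,1,4: normalisation and zero-m 3j drop out of the ratio.
A: Δ: 0! 6! 2! / 9! → 1/252; sum: t=0:+1/240 = 1/240; 3j²(3 1 4; -2 -1 3) = Δ·Π!·Σ² = 1/12  (sign -1)
B: Δ: 0! 6! 2! / 9! → 1/252; sum: t=0:+1/36 = 1/36; 3j²(3 1 4; 0 0 0) = Δ·Π!·Σ² = 4/63  (sign +1)
I_A²/I_B² = (1/12)/(4/63) = 21/16

21/16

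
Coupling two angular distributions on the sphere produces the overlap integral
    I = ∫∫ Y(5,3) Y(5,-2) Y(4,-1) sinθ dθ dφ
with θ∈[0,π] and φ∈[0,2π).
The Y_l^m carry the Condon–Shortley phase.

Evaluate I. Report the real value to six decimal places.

m-sum 0 ✓  L=14 even ✓  0≤4≤10 ✓
Π(2lᵢ+1) = 11×11×9 = 1089
triangle coeff Δ(5,5,4) = 1/3153150
Σ_t [1,5]: t=1:−1/69120 t=2:+1/1728 t=3:−1/576 t=4:+1/1728 t=5:−1/69120 = -7/11520
(3j)²=2/143 [(5 5 4; 0 0 0)], sign=-1
Σ_t [0,2]: t=0:+1/17280 t=1:−1/2880 t=2:+1/6912 = -1/6912
(3j)²=5/429 [(5 5 4; 3 -2 -1)], sign=+1
⇒ 4πI² = 30/169
I = (-1)√(30/169/(4π)) = -0.11885360

-0.118854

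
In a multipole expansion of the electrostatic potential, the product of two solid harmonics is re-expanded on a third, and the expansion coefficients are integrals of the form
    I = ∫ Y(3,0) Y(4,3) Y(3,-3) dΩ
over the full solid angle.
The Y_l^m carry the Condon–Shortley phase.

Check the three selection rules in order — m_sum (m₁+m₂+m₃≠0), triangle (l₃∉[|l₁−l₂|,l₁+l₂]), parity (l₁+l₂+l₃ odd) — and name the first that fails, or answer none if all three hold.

Σmᵢ = 0  ✓
l₃∈[|l₁−l₂|,l₁+l₂]=[1,7], have l₃=3  ✓
Σlᵢ = 10 ⇒ even  ✓

none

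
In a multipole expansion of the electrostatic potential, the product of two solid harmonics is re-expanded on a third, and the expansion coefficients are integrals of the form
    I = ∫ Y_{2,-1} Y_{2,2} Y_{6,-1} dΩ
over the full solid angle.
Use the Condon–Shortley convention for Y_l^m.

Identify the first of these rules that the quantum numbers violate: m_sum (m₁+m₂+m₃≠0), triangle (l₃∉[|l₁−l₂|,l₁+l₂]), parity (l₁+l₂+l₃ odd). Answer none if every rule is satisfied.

triangle

Σmᵢ = 0  ✓
l₃∈[|l₁−l₂|,l₁+l₂]=[0,4], have l₃=6  ✗
Σlᵢ = 10 ⇒ even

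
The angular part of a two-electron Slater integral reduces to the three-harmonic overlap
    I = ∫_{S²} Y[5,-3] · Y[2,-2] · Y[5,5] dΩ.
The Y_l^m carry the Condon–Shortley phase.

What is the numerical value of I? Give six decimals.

0.088588

Rules hold: Σm=0, L=12 even, 3≤5≤7.
N = 11·5·11 = 605
Δ = 2!·8!·2!/13! = 1/38610
Racah Σ t=0..2: t=0:+1/2880 t=1:−1/576 t=2:+1/2880 = -1/960
⇒ 3j(5 2 5; 0 0 0)² = 10/429, sgn +1
Racah Σ t=0..0: t=0:+1/161280 = 1/161280
⇒ 3j(5 2 5; -3 -2 5)² = 1/143, sgn +1
4πI² = N·(3j₀)²·(3jₘ)² = 50/507
I = +1·√(0.0986193/4π) = 0.08858824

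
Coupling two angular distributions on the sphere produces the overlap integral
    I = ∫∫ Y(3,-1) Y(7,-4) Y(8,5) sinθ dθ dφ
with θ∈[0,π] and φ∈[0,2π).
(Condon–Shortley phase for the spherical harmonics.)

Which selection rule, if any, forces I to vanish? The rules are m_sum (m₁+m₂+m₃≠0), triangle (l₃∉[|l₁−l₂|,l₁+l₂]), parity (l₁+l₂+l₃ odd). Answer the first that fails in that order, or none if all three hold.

none

Σmᵢ = 0  ✓
l₃∈[|l₁−l₂|,l₁+l₂]=[4,10], have l₃=8  ✓
Σlᵢ = 18 ⇒ even  ✓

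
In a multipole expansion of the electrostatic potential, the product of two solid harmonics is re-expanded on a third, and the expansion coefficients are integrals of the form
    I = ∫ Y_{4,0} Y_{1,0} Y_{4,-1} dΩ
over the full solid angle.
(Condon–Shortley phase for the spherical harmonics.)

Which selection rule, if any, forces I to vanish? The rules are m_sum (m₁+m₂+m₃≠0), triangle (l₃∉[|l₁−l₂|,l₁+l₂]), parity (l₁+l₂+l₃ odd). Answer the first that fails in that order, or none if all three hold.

azimuthal sum: 0 + 0 − 1 = -1  ✗
3 ≤ 4 ≤ 5 (triangle on l)
L = 4 + 1 + 4 = 9 (odd)

m_sum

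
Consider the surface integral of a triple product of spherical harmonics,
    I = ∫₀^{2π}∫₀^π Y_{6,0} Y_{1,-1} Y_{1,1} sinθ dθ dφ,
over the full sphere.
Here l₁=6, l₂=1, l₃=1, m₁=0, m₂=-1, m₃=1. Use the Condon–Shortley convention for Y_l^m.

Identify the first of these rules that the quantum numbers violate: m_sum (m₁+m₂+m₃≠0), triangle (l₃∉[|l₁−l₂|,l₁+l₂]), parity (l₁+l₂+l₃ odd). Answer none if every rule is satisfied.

Σmᵢ = 0  ✓
l₃∈[|l₁−l₂|,l₁+l₂]=[5,7], have l₃=1  ✗
Σlᵢ = 8 ⇒ even

triangle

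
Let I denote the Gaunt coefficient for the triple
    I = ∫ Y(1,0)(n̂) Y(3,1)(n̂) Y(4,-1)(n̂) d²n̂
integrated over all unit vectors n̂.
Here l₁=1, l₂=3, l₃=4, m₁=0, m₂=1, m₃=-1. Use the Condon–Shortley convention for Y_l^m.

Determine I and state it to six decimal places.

Rules hold: Σm=0, L=8 even, 2≤4≤4.
N = 3·7·9 = 189
Δ = 0!·2!·6!/9! = 1/252
Racah Σ t=0..0: t=0:+1/36 = 1/36
⇒ 3j(1 3 4; 0 0 0)² = 4/63, sgn +1
Racah Σ t=0..0: t=0:+1/48 = 1/48
⇒ 3j(1 3 4; 0 1 -1)² = 5/84, sgn -1
4πI² = N·(3j₀)²·(3jₘ)² = 5/7
I = -1·√(0.714286/4π) = -0.23841361

-0.238414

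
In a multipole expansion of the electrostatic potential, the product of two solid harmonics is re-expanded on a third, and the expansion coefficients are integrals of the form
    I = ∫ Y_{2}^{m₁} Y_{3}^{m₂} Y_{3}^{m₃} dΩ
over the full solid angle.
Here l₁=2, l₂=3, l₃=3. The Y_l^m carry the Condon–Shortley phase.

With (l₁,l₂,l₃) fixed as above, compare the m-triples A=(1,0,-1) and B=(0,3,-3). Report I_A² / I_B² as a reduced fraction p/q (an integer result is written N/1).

l's match ⇒ only the (l;m) 3-j factors differ between A and B.
A: triangle coeff Δ(2,3,3) = 1/3780; Σ_t [0,1]: t=0:+1/12 t=1:−1/8 = -1/24; (3j)²=1/210 [(2 3 3; 1 0 -1)], sign=-1
B: triangle coeff Δ(2,3,3) = 1/3780; Σ_t [2,2]: t=2:+1/96 = 1/96; (3j)²=5/84 [(2 3 3; 0 3 -3)], sign=+1
I_A²/I_B² = (1/210)/(5/84) = 2/25

2/25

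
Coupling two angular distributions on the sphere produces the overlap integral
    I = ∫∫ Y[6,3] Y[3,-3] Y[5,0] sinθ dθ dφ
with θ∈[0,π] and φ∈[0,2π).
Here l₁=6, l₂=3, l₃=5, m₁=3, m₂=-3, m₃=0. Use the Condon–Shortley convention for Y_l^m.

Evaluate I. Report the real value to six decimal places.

m-sum 0 ✓  L=14 even ✓  3≤5≤9 ✓
Π(2lᵢ+1) = 13×7×11 = 1001
triangle coeff Δ(6,3,5) = 1/675675
Σ_t [1,3]: t=1:−1/8640 t=2:+1/2304 t=3:−1/8640 = 7/34560
(3j)²=7/429 [(6 3 5; 0 0 0)], sign=-1
Σ_t [0,0]: t=0:+1/34560 = 1/34560
(3j)²=4/143 [(6 3 5; 3 -3 0)], sign=-1
⇒ 4πI² = 196/429
I = (+1)√(196/429/(4π)) = 0.19067531

0.190675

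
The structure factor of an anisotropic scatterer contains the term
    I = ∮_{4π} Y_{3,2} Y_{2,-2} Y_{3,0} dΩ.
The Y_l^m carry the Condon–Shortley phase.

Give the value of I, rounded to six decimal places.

-0.188063

Rules hold: Σm=0, L=8 even, 1≤3≤5.
N = 7·5·7 = 245
Δ = 2!·4!·2!/9! = 1/3780
Racah Σ t=0..2: t=0:+1/24 t=1:−1/4 t=2:+1/24 = -1/6
⇒ 3j(3 2 3; 0 0 0)² = 4/105, sgn +1
Racah Σ t=0..0: t=0:+1/24 = 1/24
⇒ 3j(3 2 3; 2 -2 0)² = 1/21, sgn -1
4πI² = N·(3j₀)²·(3jₘ)² = 4/9
I = -1·√(0.444444/4π) = -0.18806319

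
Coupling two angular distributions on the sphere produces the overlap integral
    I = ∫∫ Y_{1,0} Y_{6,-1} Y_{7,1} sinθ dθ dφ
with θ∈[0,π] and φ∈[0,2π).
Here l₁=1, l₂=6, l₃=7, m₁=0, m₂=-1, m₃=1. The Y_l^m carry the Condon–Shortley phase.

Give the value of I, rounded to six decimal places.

-0.242415

Checks pass: Σm=0; 14 even; l₃=7∈[5,7].
(2·1+1)(2·6+1)(2·7+1) = 585
Δ: 0! 2! 12! / 15! → 1/1365
sum: t=0:+1/518400 = 1/518400
3j²(1 6 7; 0 0 0) = Δ·Π!·Σ² = 7/195  (sign -1)
sum: t=0:+1/604800 = 1/604800
3j²(1 6 7; 0 -1 1) = Δ·Π!·Σ² = 16/455  (sign +1)
combine: 4πI² = 585·7/195·16/455 = 48/65
take √, sign -1: I = -0.24241473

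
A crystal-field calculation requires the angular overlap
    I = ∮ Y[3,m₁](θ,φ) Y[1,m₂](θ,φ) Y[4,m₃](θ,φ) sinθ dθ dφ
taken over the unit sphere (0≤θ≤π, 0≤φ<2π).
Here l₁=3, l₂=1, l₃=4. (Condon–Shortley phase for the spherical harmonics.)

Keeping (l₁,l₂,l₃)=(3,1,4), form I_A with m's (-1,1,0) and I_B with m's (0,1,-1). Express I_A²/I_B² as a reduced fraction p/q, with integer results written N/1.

3/5

l's match ⇒ only the (l;m) 3-j factors differ between A and B.
A: triangle coeff Δ(3,1,4) = 1/252; Σ_t [0,0]: t=0:+1/96 = 1/96; (3j)²=1/42 [(3 1 4; -1 1 0)], sign=+1
B: triangle coeff Δ(3,1,4) = 1/252; Σ_t [0,0]: t=0:+1/72 = 1/72; (3j)²=5/126 [(3 1 4; 0 1 -1)], sign=-1
I_A²/I_B² = (1/42)/(5/126) = 3/5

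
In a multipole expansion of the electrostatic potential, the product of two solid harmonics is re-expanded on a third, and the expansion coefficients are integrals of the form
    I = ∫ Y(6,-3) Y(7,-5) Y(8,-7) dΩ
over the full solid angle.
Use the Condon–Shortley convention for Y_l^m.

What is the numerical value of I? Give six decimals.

-3 − 5 − 7 = -15 ≠ 0: azimuthal integral kills it; I = 0

0.000000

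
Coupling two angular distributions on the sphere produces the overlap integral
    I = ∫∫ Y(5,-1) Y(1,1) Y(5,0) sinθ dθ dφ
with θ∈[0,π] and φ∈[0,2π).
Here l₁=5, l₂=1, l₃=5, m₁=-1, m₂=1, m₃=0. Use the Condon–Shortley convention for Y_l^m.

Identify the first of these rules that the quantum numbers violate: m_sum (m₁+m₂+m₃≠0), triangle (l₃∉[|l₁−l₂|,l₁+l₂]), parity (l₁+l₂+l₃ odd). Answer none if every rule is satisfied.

parity

azimuthal sum: -1 + 1 + 0 = 0  ✓
4 ≤ 5 ≤ 6 (triangle on l)  ✓
L = 5 + 1 + 5 = 11 (odd)  ✗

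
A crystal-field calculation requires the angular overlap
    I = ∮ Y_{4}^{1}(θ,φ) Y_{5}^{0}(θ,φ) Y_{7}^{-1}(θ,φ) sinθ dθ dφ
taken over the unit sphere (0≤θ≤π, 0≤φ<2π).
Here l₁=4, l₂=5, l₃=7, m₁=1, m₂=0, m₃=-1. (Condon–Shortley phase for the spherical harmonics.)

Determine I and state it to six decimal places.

Checks pass: Σm=0; 16 even; l₃=7∈[1,9].
(2·4+1)(2·5+1)(2·7+1) = 1485
Δ: 2! 6! 8! / 17! → 1/6126120
sum: t=0:+1/69120 t=1:−1/20736 t=2:+1/69120 = -1/51840
3j²(4 5 7; 0 0 0) = Δ·Π!·Σ² = 280/21879  (sign +1)
sum: t=0:+1/51840 t=1:−1/27648 t=2:+1/172800 = -23/2073600
3j²(4 5 7; 1 0 -1) = Δ·Π!·Σ² = 529/87516  (sign -1)
combine: 4πI² = 1485·280/21879·529/87516 = 185150/1611753
take √, sign -1: I = -0.09561096

-0.095611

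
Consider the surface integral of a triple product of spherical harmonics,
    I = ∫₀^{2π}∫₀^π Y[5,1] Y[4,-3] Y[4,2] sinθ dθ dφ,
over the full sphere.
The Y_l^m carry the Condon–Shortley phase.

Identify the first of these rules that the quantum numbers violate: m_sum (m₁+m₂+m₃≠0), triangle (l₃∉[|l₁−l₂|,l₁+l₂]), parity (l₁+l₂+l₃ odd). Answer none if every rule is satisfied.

parity

m₁+m₂+m₃ = 1 − 3 + 2 = 0  ✓
triangle: |5−4|=1 ≤ l₃=4 ≤ 5+4=9  ✓
parity: l₁+l₂+l₃ = 13 is odd  ✗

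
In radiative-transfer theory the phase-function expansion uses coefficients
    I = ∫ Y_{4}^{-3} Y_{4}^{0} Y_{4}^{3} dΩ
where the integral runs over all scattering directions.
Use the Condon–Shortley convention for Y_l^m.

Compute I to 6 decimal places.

Checks pass: Σm=0; 12 even; l₃=4∈[0,8].
(2·4+1)(2·4+1)(2·4+1) = 729
Δ: 4! 4! 4! / 13! → 1/450450
sum: t=0:+1/13824 t=1:−1/216 t=2:+1/64 t=3:−1/216 t=4:+1/13824 = 5/768
3j²(4 4 4; 0 0 0) = Δ·Π!·Σ² = 18/1001  (sign +1)
sum: t=3:−1/864 t=4:+1/3456 = -1/1152
3j²(4 4 4; -3 0 3) = Δ·Π!·Σ² = 7/286  (sign +1)
combine: 4πI² = 729·18/1001·7/286 = 6561/20449
take √, sign +1: I = 0.15978796

0.159788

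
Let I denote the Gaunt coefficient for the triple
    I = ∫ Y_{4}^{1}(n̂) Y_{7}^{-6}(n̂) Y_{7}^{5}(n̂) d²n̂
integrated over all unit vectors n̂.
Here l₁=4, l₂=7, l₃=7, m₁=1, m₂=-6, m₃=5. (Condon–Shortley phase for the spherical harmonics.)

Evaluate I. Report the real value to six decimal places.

-0.082726

Rules hold: Σm=0, L=18 even, 3≤7≤11.
N = 9·15·15 = 2025
Δ = 4!·4!·10!/19! = 1/58198140
Racah Σ t=0..4: t=0:+1/17418240 t=1:−1/622080 t=2:+1/230400 t=3:−1/622080 t=4:+1/17418240 = 1/806400
⇒ 3j(4 7 7; 0 0 0)² = 2268/230945, sgn -1
Racah Σ t=0..1: t=0:+1/52254720 t=1:−1/87091200 = 1/130636800
⇒ 3j(4 7 7; 1 -6 5)² = 88/20349, sgn +1
4πI² = N·(3j₀)²·(3jₘ)² = 116640/1356277
I = -1·√(0.0860001/4π) = -0.08272650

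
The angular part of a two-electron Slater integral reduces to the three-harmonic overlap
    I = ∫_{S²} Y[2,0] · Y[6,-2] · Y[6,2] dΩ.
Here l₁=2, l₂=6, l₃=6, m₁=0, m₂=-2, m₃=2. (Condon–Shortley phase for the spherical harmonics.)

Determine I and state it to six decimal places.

0.114688

Checks pass: Σm=0; 14 even; l₃=6∈[4,8].
(2·2+1)(2·6+1)(2·6+1) = 845
Δ: 2! 2! 10! / 15! → 1/90090
sum: t=0:+1/69120 t=1:−1/14400 t=2:+1/69120 = -7/172800
3j²(2 6 6; 0 0 0) = Δ·Π!·Σ² = 14/715  (sign -1)
sum: t=0:+1/69120 t=1:−1/30240 t=2:+1/322560 = -1/64512
3j²(2 6 6; 0 -2 2) = Δ·Π!·Σ² = 10/1001  (sign -1)
combine: 4πI² = 845·14/715·10/1001 = 20/121
take √, sign +1: I = 0.11468784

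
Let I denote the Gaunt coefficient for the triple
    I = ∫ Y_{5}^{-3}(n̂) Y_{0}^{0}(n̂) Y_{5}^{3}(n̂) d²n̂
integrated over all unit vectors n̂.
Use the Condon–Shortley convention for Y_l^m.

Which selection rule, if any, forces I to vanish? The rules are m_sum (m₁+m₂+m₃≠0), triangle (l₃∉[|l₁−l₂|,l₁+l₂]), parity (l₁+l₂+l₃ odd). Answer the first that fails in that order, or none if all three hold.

Σmᵢ = 0  ✓
l₃∈[|l₁−l₂|,l₁+l₂]=[5,5], have l₃=5  ✓
Σlᵢ = 10 ⇒ even  ✓

none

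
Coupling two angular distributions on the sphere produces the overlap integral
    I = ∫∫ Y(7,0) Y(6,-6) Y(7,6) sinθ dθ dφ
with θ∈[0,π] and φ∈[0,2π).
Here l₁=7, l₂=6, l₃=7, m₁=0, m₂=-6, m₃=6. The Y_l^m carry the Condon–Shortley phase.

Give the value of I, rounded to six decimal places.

-0.087336

Checks pass: Σm=0; 20 even; l₃=7∈[1,13].
(2·7+1)(2·6+1)(2·7+1) = 2925
Δ: 6! 8! 6! / 21! → 1/2444321880
sum: t=0:+1/2612736000 t=1:−1/20736000 t=2:+1/1658880 t=3:−1/746496 t=4:+1/1658880 t=5:−1/20736000 t=6:+1/2612736000 = -1/4354560
3j²(7 6 7; 0 0 0) = Δ·Π!·Σ² = 1000/138567  (sign +1)
sum: t=0:+1/2612736000 = 1/2612736000
3j²(7 6 7; 0 -6 6) = Δ·Π!·Σ² = 22/4845  (sign -1)
combine: 4πI² = 2925·1000/138567·22/4845 = 10000/104329
take √, sign -1: I = -0.08733585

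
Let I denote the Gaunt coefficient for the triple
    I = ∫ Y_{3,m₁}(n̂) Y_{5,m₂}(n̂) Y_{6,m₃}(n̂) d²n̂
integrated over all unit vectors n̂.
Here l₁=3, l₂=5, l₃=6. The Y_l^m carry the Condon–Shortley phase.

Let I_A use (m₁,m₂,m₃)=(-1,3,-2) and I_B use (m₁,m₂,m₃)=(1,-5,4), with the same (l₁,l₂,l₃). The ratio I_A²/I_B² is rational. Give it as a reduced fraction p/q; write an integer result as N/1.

Shared (l₁,l₂,l₃)=(3,5,6): N and (l;000)² cancel in I_A²/I_B².
A: Δ = 2!·4!·8!/15! = 1/675675; Racah Σ t=0..2: t=0:+1/1935360 t=1:−1/30240 t=2:+1/11520 = 1/18432; ⇒ 3j(3 5 6; -1 3 -2)² = 7/429, sgn +1
B: Δ = 2!·4!·8!/15! = 1/675675; Racah Σ t=0..0: t=0:+1/322560 = 1/322560; ⇒ 3j(3 5 6; 1 -5 4)² = 18/1001, sgn +1
I_A²/I_B² = (7/429)/(18/1001) = 49/54

49/54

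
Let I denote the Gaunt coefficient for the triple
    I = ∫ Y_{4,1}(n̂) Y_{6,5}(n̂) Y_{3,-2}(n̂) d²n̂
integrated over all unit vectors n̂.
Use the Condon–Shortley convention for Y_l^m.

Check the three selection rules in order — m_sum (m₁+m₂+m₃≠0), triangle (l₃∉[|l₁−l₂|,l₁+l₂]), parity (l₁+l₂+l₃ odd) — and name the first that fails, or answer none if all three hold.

m_sum

m₁+m₂+m₃ = 1 + 5 − 2 = 4  ✗
triangle: |4−6|=2 ≤ l₃=3 ≤ 4+6=10
parity: l₁+l₂+l₃ = 13 is odd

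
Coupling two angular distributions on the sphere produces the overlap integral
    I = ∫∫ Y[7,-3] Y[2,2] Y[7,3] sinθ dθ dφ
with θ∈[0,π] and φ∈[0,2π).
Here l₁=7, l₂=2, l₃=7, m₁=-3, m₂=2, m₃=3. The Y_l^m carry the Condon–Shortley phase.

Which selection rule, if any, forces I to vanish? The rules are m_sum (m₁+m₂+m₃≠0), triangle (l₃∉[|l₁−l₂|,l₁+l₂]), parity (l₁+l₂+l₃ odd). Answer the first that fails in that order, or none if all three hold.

m_sum

m₁+m₂+m₃ = -3 + 2 + 3 = 2  ✗
triangle: |7−2|=5 ≤ l₃=7 ≤ 7+2=9
parity: l₁+l₂+l₃ = 16 is even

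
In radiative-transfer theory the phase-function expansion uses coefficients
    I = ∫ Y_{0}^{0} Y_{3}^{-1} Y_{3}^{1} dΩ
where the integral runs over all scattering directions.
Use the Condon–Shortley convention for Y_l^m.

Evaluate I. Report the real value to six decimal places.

Rules hold: Σm=0, L=6 even, 3≤3≤3.
N = 1·7·7 = 49
Δ = 0!·0!·6!/7! = 1/7
Racah Σ t=0..0: t=0:+1/36 = 1/36
⇒ 3j(0 3 3; 0 0 0)² = 1/7, sgn -1
Racah Σ t=0..0: t=0:+1/48 = 1/48
⇒ 3j(0 3 3; 0 -1 1)² = 1/7, sgn +1
4πI² = N·(3j₀)²·(3jₘ)² = 1/1
I = -1·√(1/4π) = -0.28209479

-0.282095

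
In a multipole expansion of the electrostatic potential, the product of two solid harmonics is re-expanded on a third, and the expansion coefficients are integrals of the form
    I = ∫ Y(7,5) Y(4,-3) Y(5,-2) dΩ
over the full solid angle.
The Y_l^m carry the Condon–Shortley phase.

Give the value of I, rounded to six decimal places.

-0.026159

m-sum 0 ✓  L=16 even ✓  3≤5≤11 ✓
Π(2lᵢ+1) = 15×9×11 = 1485
triangle coeff Δ(7,4,5) = 1/6126120
Σ_t [2,4]: t=2:+1/69120 t=3:−1/20736 t=4:+1/69120 = -1/51840
(3j)²=280/21879 [(7 4 5; 0 0 0)], sign=+1
Σ_t [0,1]: t=0:+1/1036800 t=1:−1/1209600 = 1/7257600
(3j)²=1/2210 [(7 4 5; 5 -3 -2)], sign=-1
⇒ 4πI² = 420/48841
I = (-1)√(420/48841/(4π)) = -0.02615938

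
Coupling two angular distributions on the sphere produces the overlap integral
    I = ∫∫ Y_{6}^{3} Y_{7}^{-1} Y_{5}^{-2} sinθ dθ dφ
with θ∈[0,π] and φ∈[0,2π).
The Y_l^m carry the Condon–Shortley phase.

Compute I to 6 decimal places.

Rules hold: Σm=0, L=18 even, 1≤5≤13.
N = 13·15·11 = 2145
Δ = 8!·4!·6!/19! = 1/174594420
Racah Σ t=2..6: t=2:+1/4147200 t=3:−1/207360 t=4:+1/82944 t=5:−1/207360 t=6:+1/4147200 = 1/345600
⇒ 3j(6 7 5; 0 0 0)² = 420/46189, sgn -1
Racah Σ t=0..3: t=0:+1/174182400 t=1:−1/2419200 t=2:+1/414720 t=3:−1/622080 = 23/58060800
⇒ 3j(6 7 5; 3 -1 -2)² = 1587/923780, sgn -1
4πI² = N·(3j₀)²·(3jₘ)² = 499905/14919047
I = +1·√(0.0335078/4π) = 0.05163786

0.051638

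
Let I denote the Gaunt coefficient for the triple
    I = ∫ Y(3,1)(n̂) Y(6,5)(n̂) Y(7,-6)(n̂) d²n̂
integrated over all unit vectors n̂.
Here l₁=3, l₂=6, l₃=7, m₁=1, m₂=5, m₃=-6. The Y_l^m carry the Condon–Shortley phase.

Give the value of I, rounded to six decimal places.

-0.034007

Checks pass: Σm=0; 16 even; l₃=7∈[3,9].
(2·3+1)(2·6+1)(2·7+1) = 1365
Δ: 2! 4! 10! / 17! → 1/2042040
sum: t=0:+1/207360 t=1:−1/57600 t=2:+1/207360 = -1/129600
3j²(3 6 7; 0 0 0) = Δ·Π!·Σ² = 168/12155  (sign +1)
sum: t=1:−1/21772800 t=2:+1/17418240 = 1/87091200
3j²(3 6 7; 1 5 -6) = Δ·Π!·Σ² = 11/14280  (sign -1)
combine: 4πI² = 1365·168/12155·11/14280 = 21/1445
take √, sign -1: I = -0.03400719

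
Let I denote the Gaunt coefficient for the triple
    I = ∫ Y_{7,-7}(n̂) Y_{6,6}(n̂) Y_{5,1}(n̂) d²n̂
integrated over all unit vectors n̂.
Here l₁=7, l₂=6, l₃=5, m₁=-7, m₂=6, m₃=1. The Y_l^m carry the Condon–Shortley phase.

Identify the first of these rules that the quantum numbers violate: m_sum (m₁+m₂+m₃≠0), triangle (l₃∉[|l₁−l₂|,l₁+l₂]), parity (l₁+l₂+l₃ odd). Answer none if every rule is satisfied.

azimuthal sum: -7 + 6 + 1 = 0  ✓
1 ≤ 5 ≤ 13 (triangle on l)  ✓
L = 7 + 6 + 5 = 18 (even)  ✓

none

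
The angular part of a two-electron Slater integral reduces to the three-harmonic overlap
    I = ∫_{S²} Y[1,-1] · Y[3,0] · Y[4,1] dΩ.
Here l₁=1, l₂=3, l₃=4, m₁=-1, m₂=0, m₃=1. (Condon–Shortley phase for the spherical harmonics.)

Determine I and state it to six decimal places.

-0.194664

Checks pass: Σm=0; 8 even; l₃=4∈[2,4].
(2·1+1)(2·3+1)(2·4+1) = 189
Δ: 0! 2! 6! / 9! → 1/252
sum: t=0:+1/36 = 1/36
3j²(1 3 4; 0 0 0) = Δ·Π!·Σ² = 4/63  (sign +1)
sum: t=0:+1/72 = 1/72
3j²(1 3 4; -1 0 1) = Δ·Π!·Σ² = 5/126  (sign -1)
combine: 4πI² = 189·4/63·5/126 = 10/21
take √, sign -1: I = -0.19466390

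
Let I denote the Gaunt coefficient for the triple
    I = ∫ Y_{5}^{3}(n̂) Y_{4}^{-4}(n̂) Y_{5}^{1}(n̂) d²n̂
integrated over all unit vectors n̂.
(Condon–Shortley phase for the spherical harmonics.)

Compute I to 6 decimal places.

-0.168084

m-sum 0 ✓  L=14 even ✓  1≤5≤9 ✓
Π(2lᵢ+1) = 11×9×11 = 1089
triangle coeff Δ(5,4,5) = 1/3153150
Σ_t [0,4]: t=0:+1/69120 t=1:−1/1728 t=2:+1/576 t=3:−1/1728 t=4:+1/69120 = 7/11520
(3j)²=2/143 [(5 4 5; 0 0 0)], sign=-1
Σ_t [0,0]: t=0:+1/27648 = 1/27648
(3j)²=10/429 [(5 4 5; 3 -4 1)], sign=+1
⇒ 4πI² = 60/169
I = (-1)√(60/169/(4π)) = -0.16808437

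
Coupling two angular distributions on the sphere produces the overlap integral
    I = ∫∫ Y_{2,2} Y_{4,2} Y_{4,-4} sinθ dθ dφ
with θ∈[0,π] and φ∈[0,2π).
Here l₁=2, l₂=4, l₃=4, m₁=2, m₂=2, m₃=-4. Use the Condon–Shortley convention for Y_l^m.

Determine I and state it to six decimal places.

Checks pass: Σm=0; 10 even; l₃=4∈[2,6].
(2·2+1)(2·4+1)(2·4+1) = 405
Δ: 2! 2! 6! / 11! → 1/13860
sum: t=0:+1/192 t=1:−1/36 t=2:+1/192 = -5/288
3j²(2 4 4; 0 0 0) = Δ·Π!·Σ² = 20/693  (sign -1)
sum: t=0:+1/2880 = 1/2880
3j²(2 4 4; 2 2 -4) = Δ·Π!·Σ² = 2/165  (sign +1)
combine: 4πI² = 405·20/693·2/165 = 120/847
take √, sign -1: I = -0.10618031

-0.106180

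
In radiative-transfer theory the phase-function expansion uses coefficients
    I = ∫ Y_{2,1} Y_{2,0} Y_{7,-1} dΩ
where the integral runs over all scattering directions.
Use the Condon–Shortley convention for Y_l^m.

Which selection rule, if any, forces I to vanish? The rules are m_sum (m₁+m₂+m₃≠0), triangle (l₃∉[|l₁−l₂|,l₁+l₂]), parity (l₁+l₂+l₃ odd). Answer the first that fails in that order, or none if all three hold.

triangle

Σmᵢ = 0  ✓
l₃∈[|l₁−l₂|,l₁+l₂]=[0,4], have l₃=7  ✗
Σlᵢ = 11 ⇒ odd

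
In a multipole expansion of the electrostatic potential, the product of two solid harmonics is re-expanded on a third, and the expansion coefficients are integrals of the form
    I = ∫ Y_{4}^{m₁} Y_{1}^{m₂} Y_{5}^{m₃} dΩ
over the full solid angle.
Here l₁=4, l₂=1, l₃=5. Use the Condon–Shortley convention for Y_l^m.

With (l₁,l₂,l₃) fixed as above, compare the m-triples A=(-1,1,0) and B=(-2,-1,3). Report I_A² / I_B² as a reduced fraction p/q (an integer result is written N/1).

5/14

Shared (l₁,l₂,l₃)=(4,1,5): N and (l;000)² cancel in I_A²/I_B².
A: Δ = 0!·8!·2!/11! = 1/495; Racah Σ t=0..0: t=0:+1/1440 = 1/1440; ⇒ 3j(4 1 5; -1 1 0)² = 2/99, sgn -1
B: Δ = 0!·8!·2!/11! = 1/495; Racah Σ t=0..0: t=0:+1/2880 = 1/2880; ⇒ 3j(4 1 5; -2 -1 3)² = 28/495, sgn +1
I_A²/I_B² = (2/99)/(28/495) = 5/14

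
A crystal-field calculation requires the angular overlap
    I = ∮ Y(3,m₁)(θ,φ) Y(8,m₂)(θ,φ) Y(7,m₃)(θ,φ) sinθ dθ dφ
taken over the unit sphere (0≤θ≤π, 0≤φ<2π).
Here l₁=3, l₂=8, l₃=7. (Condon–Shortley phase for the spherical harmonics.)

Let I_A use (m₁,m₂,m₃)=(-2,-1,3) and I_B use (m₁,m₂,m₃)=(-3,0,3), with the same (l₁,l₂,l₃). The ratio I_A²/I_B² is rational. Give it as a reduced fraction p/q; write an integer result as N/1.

Shared (l₁,l₂,l₃)=(3,8,7): N and (l;000)² cancel in I_A²/I_B².
A: Δ = 4!·2!·12!/19! = 1/5290740; Racah Σ t=3..4: t=3:−1/11612160 t=4:+1/52254720 = -1/14929920; ⇒ 3j(3 8 7; -2 -1 3)² = 1225/75582, sgn -1
B: Δ = 4!·2!·12!/19! = 1/5290740; Racah Σ t=4..4: t=4:+1/46448640 = 1/46448640; ⇒ 3j(3 8 7; -3 0 3)² = 75/8398, sgn +1
I_A²/I_B² = (1225/75582)/(75/8398) = 49/27

49/27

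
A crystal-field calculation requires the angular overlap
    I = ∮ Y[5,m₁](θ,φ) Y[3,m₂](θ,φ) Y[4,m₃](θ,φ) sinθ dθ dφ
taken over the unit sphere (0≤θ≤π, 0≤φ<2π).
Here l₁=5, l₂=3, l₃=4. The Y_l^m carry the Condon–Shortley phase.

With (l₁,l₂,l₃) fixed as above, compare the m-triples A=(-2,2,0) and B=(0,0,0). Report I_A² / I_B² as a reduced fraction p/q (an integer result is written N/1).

Shared (l₁,l₂,l₃)=(5,3,4): N and (l;000)² cancel in I_A²/I_B².
A: Δ = 4!·6!·2!/13! = 1/180180; Racah Σ t=3..4: t=3:−1/576 t=4:+1/864 = -1/1728; ⇒ 3j(5 3 4; -2 2 0)² = 5/1287, sgn -1
B: Δ = 4!·6!·2!/13! = 1/180180; Racah Σ t=1..3: t=1:−1/576 t=2:+1/144 t=3:−1/576 = 1/288; ⇒ 3j(5 3 4; 0 0 0)² = 20/1001, sgn +1
I_A²/I_B² = (5/1287)/(20/1001) = 7/36

7/36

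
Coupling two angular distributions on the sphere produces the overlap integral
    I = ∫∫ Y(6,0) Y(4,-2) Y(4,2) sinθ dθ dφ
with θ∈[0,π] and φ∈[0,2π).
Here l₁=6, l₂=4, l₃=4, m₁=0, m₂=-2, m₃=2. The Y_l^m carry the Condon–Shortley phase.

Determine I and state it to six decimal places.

Checks pass: Σm=0; 14 even; l₃=4∈[2,10].
(2·6+1)(2·4+1)(2·4+1) = 1053
Δ: 6! 6! 2! / 15! → 1/1261260
sum: t=2:+1/4608 t=3:−1/1296 t=4:+1/4608 = -7/20736
3j²(6 4 4; 0 0 0) = Δ·Π!·Σ² = 20/1287  (sign -1)
sum: t=0:+1/1036800 t=1:−1/14400 t=2:+1/4608 = 77/518400
3j²(6 4 4; 0 -2 2) = Δ·Π!·Σ² = 11/585  (sign +1)
combine: 4πI² = 1053·20/1287·11/585 = 4/13
take √, sign -1: I = -0.15647804

-0.156478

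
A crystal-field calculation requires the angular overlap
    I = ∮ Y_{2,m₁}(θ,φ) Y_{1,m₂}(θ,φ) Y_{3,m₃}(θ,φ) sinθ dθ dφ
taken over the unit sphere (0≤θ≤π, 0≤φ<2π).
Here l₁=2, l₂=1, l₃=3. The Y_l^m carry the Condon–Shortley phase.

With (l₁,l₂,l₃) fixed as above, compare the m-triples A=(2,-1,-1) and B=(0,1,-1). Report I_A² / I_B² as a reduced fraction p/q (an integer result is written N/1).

1/6

Same 2,1,3: normalisation and zero-m 3j drop out of the ratio.
A: Δ: 0! 4! 2! / 7! → 1/105; sum: t=0:+1/48 = 1/48; 3j²(2 1 3; 2 -1 -1) = Δ·Π!·Σ² = 1/105  (sign +1)
B: Δ: 0! 4! 2! / 7! → 1/105; sum: t=0:+1/8 = 1/8; 3j²(2 1 3; 0 1 -1) = Δ·Π!·Σ² = 2/35  (sign +1)
I_A²/I_B² = (1/105)/(2/35) = 1/6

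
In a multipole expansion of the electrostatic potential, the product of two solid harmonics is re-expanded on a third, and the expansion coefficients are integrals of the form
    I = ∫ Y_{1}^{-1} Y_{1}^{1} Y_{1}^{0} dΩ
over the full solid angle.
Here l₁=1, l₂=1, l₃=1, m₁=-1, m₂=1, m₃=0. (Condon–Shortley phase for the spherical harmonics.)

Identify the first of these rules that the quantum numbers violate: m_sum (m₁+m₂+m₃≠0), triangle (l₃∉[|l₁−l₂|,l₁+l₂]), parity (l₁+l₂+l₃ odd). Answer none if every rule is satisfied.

m₁+m₂+m₃ = -1 + 1 + 0 = 0  ✓
triangle: |1−1|=0 ≤ l₃=1 ≤ 1+1=2  ✓
parity: l₁+l₂+l₃ = 3 is odd  ✗

parity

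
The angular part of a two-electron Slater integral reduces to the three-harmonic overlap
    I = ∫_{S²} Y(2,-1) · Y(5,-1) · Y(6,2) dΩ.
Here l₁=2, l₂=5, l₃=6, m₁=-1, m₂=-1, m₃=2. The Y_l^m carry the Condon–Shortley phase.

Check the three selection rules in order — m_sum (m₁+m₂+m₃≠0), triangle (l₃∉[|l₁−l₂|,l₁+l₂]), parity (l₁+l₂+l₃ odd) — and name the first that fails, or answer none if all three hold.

parity

azimuthal sum: -1 − 1 + 2 = 0  ✓
3 ≤ 6 ≤ 7 (triangle on l)  ✓
L = 2 + 5 + 6 = 13 (odd)  ✗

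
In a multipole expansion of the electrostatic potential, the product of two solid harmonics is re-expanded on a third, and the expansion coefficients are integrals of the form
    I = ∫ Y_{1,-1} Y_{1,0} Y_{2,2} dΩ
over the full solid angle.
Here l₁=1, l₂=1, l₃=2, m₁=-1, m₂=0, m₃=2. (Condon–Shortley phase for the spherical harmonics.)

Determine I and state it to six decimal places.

m-sum = -1 + 0 + 2 = 1 ≠ 0 ⇒ I = 0

0.000000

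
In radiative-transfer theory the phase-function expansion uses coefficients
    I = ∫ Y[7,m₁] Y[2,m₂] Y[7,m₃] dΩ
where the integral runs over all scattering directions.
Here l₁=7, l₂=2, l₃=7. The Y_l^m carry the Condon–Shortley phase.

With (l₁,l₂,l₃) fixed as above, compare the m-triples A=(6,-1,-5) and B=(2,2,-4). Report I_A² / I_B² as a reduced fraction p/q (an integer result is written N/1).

l's match ⇒ only the (l;m) 3-j factors differ between A and B.
A: triangle coeff Δ(7,2,7) = 1/185640; Σ_t [0,1]: t=0:+1/79833600 t=1:−1/958003200 = 1/87091200; (3j)²=121/4760 [(7 2 7; 6 -1 -5)], sign=+1
B: triangle coeff Δ(7,2,7) = 1/185640; Σ_t [2,2]: t=2:+1/8709120 = 1/8709120; (3j)²=55/3094 [(7 2 7; 2 2 -4)], sign=-1
I_A²/I_B² = (121/4760)/(55/3094) = 143/100

143/100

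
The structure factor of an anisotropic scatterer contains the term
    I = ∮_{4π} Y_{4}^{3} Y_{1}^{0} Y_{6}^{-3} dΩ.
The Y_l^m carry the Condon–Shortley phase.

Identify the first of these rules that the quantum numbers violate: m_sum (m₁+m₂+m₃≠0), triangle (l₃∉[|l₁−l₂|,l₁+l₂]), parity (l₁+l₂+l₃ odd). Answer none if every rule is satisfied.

triangle

m₁+m₂+m₃ = 3 + 0 − 3 = 0  ✓
triangle: |4−1|=3 ≤ l₃=6 ≤ 4+1=5  ✗
parity: l₁+l₂+l₃ = 11 is odd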